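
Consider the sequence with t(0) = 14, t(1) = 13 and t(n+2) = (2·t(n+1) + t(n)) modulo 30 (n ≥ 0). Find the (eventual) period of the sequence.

24

Computing terms: t(0) = 14, t(1) = 13, t(2) = 10, t(3) = 3, t(4) = 16, t(5) = 5, t(6) = 26, t(7) = 27, t(8) = 20, t(9) = 7, t(10) = 4, t(11) = 15, t(12) = 4, t(13) = 23, t(14) = 20, t(15) = 3, t(16) = 26, t(17) = 25, t(18) = 16, t(19) = 27, t(20) = 10, t(21) = 17, t(22) = 14, t(23) = 15, t(24) = 14, t(25) = 13.
The sequence repeats with period 24.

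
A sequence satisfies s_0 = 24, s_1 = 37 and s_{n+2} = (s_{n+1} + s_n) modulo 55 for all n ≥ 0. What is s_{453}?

s_0 = 24; s_1 = 37; s_2 = 6; s_3 = 43; s_4 = 49; s_5 = 37; s_6 = 31; s_7 = 13; s_8 = 44; s_9 = 2; s_{10} = 46; s_{11} = 48; s_{12} = 39; s_{13} = 32; s_{14} = 16; s_{15} = 48; s_{16} = 9; s_{17} = 2; s_{18} = 11; s_{19} = 13; s_{20} = 24; s_{21} = 37.
The sequence repeats with period 20.
(453 - 0) mod 20 = 13, so s_{453} = s_{13} = 32.

32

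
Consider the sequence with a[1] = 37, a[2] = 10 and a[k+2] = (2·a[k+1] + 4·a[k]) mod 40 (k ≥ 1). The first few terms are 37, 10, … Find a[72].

We have a[1] = 37; a[2] = 10; a[3] = 8; a[4] = 16; a[5] = 24; a[6] = 32; a[7] = 0; a[8] = 8; a[9] = 16.
Since (a[8], a[9]) = (a[3], a[4]) = (8, 16) (two consecutive terms determine the rest), the sequence is eventually periodic: after a pre-period of length 2 it cycles with period 5.
For k ≥ 3, a[k] depends only on (k - 3) mod 5. (72 - 3) mod 5 = 4, so a[72] = a[7] = 0.

0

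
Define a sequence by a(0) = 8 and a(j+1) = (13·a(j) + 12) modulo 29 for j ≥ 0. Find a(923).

We have a(0) = 8; a(1) = 0; a(2) = 12; a(3) = 23; a(4) = 21; a(5) = 24; a(6) = 5; a(7) = 19; a(8) = 27; a(9) = 15; a(10) = 4; a(11) = 6; a(12) = 3; a(13) = 22; a(14) = 8.
Since a(14) = a(0) = 8, the sequence is periodic with period 14.
So a(923) = a(0 + ((923-0) mod 14)) = a(13) = 22.

22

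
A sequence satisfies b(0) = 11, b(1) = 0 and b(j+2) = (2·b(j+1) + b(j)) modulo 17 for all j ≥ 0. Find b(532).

4

Listing terms: b(0) = 11; b(1) = 0; b(2) = 11; b(3) = 5; b(4) = 4; b(5) = 13; b(6) = 13; b(7) = 5; b(8) = 6; b(9) = 0; b(10) = 6; b(11) = 12; b(12) = 13; b(13) = 4; b(14) = 4; b(15) = 12; b(16) = 11; b(17) = 0.
The sequence repeats with period 16.
So b(532) = b(0 + ((532-0) mod 16)) = b(4) = 4.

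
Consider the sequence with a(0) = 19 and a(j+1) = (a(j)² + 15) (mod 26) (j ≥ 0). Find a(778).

3

Listing terms: a(0) = 19, a(1) = 12, a(2) = 3, a(3) = 24, a(4) = 19.
Since a(4) = a(0) = 19, the sequence is periodic with period 4.
(778 - 0) mod 4 = 2, so a(778) = a(2) = 3.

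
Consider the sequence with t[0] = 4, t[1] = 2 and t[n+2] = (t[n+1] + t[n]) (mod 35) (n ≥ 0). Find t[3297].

Listing terms: t[0] = 4; t[1] = 2; t[2] = 6; t[3] = 8; t[4] = 14; t[5] = 22; t[6] = 1; t[7] = 23; t[8] = 24; t[9] = 12; t[10] = 1; t[11] = 13; t[12] = 14; t[13] = 27; t[14] = 6; t[15] = 33; t[16] = 4; t[17] = 2.
The sequence repeats with period 16.
So t[3297] = t[0 + ((3297-0) mod 16)] = t[1] = 2.

2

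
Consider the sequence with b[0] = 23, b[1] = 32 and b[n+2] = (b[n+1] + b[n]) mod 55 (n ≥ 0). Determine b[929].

31

b[0] = 23,  b[1] = 32,  b[2] = 0,  b[3] = 32,  b[4] = 32,  b[5] = 9,  b[6] = 41,  b[7] = 50,  b[8] = 36,  b[9] = 31,  b[10] = 12,  b[11] = 43,  b[12] = 0,  b[13] = 43,  b[14] = 43,  b[15] = 31,  b[16] = 19,  b[17] = 50,  b[18] = 14,  b[19] = 9,  b[20] = 23,  b[21] = 32.
Since (b[20], b[21]) = (b[0], b[1]) = (23, 32) (two consecutive terms determine the rest), the sequence is periodic with period 20.
So b[929] = b[0 + ((929-0) mod 20)] = b[9] = 31.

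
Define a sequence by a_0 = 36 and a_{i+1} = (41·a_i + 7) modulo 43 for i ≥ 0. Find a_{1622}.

0

We have a_0 = 36, a_1 = 21, a_2 = 8, a_3 = 34, a_4 = 25, a_5 = 0, a_6 = 7, a_7 = 36.
Since a_7 = a_0 = 36, the sequence is periodic with period 7.
(1622 - 0) mod 7 = 5, so a_{1622} = a_5 = 0.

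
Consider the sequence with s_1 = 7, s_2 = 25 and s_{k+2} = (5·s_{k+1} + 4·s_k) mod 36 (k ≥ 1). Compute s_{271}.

s_1 = 7; s_2 = 25; s_3 = 9; s_4 = 1; s_5 = 5; s_6 = 29; s_7 = 21; s_8 = 5; s_9 = 1; s_{10} = 25; s_{11} = 21; s_{12} = 25; s_{13} = 29; s_{14} = 29; s_{15} = 9; s_{16} = 17; s_{17} = 13; s_{18} = 25; s_{19} = 33; s_{20} = 13; s_{21} = 17; s_{22} = 29; s_{23} = 33; s_{24} = 29; s_{25} = 25; s_{26} = 25; s_{27} = 9.
Since (s_{26}, s_{27}) = (s_2, s_3) = (25, 9) (two consecutive terms determine the rest), the sequence is eventually periodic: after a pre-period of length 1 it cycles with period 24.
For k ≥ 2, s_k depends only on (k - 2) mod 24. (271 - 2) mod 24 = 5, so s_{271} = s_7 = 21.

21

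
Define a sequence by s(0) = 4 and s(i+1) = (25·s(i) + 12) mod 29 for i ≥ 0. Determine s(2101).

25

s(0) = 4,  s(1) = 25,  s(2) = 28,  s(3) = 16,  s(4) = 6,  s(5) = 17,  s(6) = 2,  s(7) = 4.
The sequence repeats with period 7.
So s(2101) = s(0 + ((2101-0) mod 7)) = s(1) = 25.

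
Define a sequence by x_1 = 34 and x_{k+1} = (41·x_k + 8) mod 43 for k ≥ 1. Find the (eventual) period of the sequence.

7

x_1 = 34,  x_2 = 26,  x_3 = 42,  x_4 = 10,  x_5 = 31,  x_6 = 32,  x_7 = 30,  x_8 = 34.
Since x_8 = x_1 = 34, the sequence is periodic with period 7.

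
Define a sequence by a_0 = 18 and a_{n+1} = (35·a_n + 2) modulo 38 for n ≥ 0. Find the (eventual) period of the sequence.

a_0 = 18; a_1 = 24; a_2 = 6; a_3 = 22; a_4 = 12; a_5 = 4; a_6 = 28; a_7 = 32; a_8 = 20; a_9 = 18.
Since a_9 = a_0 = 18, the sequence is periodic with period 9.

9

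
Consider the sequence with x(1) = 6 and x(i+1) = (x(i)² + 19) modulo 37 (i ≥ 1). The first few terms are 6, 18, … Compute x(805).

29

We have x(1) = 6,  x(2) = 18,  x(3) = 10,  x(4) = 8,  x(5) = 9,  x(6) = 26,  x(7) = 29,  x(8) = 9.
Since x(8) = x(5) = 9, the sequence is eventually periodic: after a pre-period of length 4 it cycles with period 3.
For i ≥ 5, x(i) depends only on (i - 5) mod 3. (805 - 5) mod 3 = 2, so x(805) = x(7) = 29.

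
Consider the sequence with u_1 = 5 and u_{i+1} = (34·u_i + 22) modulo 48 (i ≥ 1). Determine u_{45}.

u_1 = 5, u_2 = 0, u_3 = 22, u_4 = 2, u_5 = 42, u_6 = 10, u_7 = 26, u_8 = 42.
Since u_8 = u_5 = 42, the sequence is eventually periodic: after a pre-period of length 4 it cycles with period 3.
For i ≥ 5, u_i depends only on (i - 5) mod 3. (45 - 5) mod 3 = 1, so u_{45} = u_6 = 10.

10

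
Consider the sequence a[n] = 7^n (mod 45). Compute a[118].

34

Computing terms: a[0] = 1, a[1] = 7, a[2] = 4, a[3] = 28, a[4] = 16, a[5] = 22, a[6] = 19, a[7] = 43, a[8] = 31, a[9] = 37, a[10] = 34, a[11] = 13, a[12] = 1.
The sequence repeats with period 12.
(118 - 0) mod 12 = 10, so a[118] = a[10] = 34.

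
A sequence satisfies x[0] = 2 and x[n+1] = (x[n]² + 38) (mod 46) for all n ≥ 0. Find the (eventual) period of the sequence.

Computing terms: x[0] = 2; x[1] = 42; x[2] = 8; x[3] = 10; x[4] = 0; x[5] = 38; x[6] = 10.
Since x[6] = x[3] = 10, the sequence is eventually periodic: after a pre-period of length 3 it cycles with period 3.

3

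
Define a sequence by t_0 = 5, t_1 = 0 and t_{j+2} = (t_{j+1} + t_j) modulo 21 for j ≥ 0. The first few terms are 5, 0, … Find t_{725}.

t_0 = 5,  t_1 = 0,  t_2 = 5,  t_3 = 5,  t_4 = 10,  t_5 = 15,  t_6 = 4,  t_7 = 19,  t_8 = 2,  t_9 = 0,  t_{10} = 2,  t_{11} = 2,  t_{12} = 4,  t_{13} = 6,  t_{14} = 10,  t_{15} = 16,  t_{16} = 5,  t_{17} = 0.
The sequence repeats with period 16.
So t_{725} = t_{0 + ((725-0) mod 16)} = t_5 = 15.

15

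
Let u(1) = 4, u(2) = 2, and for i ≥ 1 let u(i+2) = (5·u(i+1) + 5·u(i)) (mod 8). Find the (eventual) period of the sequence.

6

Computing terms: u(1) = 4; u(2) = 2; u(3) = 6; u(4) = 0; u(5) = 6; u(6) = 6; u(7) = 4; u(8) = 2.
Since (u(7), u(8)) = (u(1), u(2)) = (4, 2) (two consecutive terms determine the rest), the sequence is periodic with period 6.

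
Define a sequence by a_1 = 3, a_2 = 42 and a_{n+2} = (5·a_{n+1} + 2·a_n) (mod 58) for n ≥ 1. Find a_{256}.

Listing terms: a_1 = 3, a_2 = 42, a_3 = 42, a_4 = 4, a_5 = 46, a_6 = 6, a_7 = 6, a_8 = 42, a_9 = 48, a_{10} = 34, a_{11} = 34, a_{12} = 6, a_{13} = 40, a_{14} = 38, a_{15} = 38, a_{16} = 34, a_{17} = 14, a_{18} = 22, a_{19} = 22, a_{20} = 38, a_{21} = 2, a_{22} = 28, a_{23} = 28, a_{24} = 22, a_{25} = 50, a_{26} = 4, a_{27} = 4, a_{28} = 28, a_{29} = 32, a_{30} = 42, a_{31} = 42.
Since (a_{30}, a_{31}) = (a_2, a_3) = (42, 42) (two consecutive terms determine the rest), the sequence is eventually periodic: after a pre-period of length 1 it cycles with period 28.
For n ≥ 2, a_n depends only on (n - 2) mod 28. (256 - 2) mod 28 = 2, so a_{256} = a_4 = 4.

4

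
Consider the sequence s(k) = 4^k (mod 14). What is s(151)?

Computing terms: s(1) = 4,  s(2) = 2,  s(3) = 8,  s(4) = 4.
The sequence repeats with period 3.
(151 - 1) mod 3 = 0, so s(151) = s(1) = 4.

4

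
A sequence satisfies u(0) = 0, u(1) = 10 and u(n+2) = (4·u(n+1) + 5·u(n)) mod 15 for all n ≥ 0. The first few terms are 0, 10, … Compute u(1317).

We have u(0) = 0,  u(1) = 10,  u(2) = 10,  u(3) = 0,  u(4) = 5,  u(5) = 5,  u(6) = 0,  u(7) = 10.
The sequence repeats with period 6.
(1317 - 0) mod 6 = 3, so u(1317) = u(3) = 0.

0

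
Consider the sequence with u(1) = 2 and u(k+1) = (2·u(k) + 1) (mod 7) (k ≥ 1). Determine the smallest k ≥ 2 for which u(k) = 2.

4

u(1) = 2,  u(2) = 5,  u(3) = 4,  u(4) = 2.
The sequence repeats with period 3.
The value 2 next appears (with k ≥ 2) at u(4).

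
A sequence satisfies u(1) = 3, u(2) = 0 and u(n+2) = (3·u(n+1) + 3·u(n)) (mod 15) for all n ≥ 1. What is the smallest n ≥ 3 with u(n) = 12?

4

We have u(1) = 3, u(2) = 0, u(3) = 9, u(4) = 12, u(5) = 3, u(6) = 0.
Since (u(5), u(6)) = (u(1), u(2)) = (3, 0) (two consecutive terms determine the rest), the sequence is periodic with period 4.
The value 12 first appears (with n ≥ 3) at u(4).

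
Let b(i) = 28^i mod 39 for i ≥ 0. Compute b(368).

22

b(0) = 1,  b(1) = 28,  b(2) = 4,  b(3) = 34,  b(4) = 16,  b(5) = 19,  b(6) = 25,  b(7) = 37,  b(8) = 22,  b(9) = 31,  b(10) = 10,  b(11) = 7,  b(12) = 1.
Since b(12) = b(0) = 1, the sequence is periodic with period 12.
(368 - 0) mod 12 = 8, so b(368) = b(8) = 22.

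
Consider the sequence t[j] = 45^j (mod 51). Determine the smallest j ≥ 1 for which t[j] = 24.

We have t[0] = 1,  t[1] = 45,  t[2] = 36,  t[3] = 39,  t[4] = 21,  t[5] = 27,  t[6] = 42,  t[7] = 3,  t[8] = 33,  t[9] = 6,  t[10] = 15,  t[11] = 12,  t[12] = 30,  t[13] = 24,  t[14] = 9,  t[15] = 48,  t[16] = 18,  t[17] = 45.
Since t[17] = t[1] = 45, the sequence is eventually periodic: after a pre-period of length 1 it cycles with period 16.
The value 24 first appears (with j ≥ 1) at t[13].

13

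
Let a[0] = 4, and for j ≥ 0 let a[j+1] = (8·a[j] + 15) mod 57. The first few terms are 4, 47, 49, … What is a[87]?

a[0] = 4,  a[1] = 47,  a[2] = 49,  a[3] = 8,  a[4] = 22,  a[5] = 20,  a[6] = 4.
The sequence repeats with period 6.
(87 - 0) mod 6 = 3, so a[87] = a[3] = 8.

8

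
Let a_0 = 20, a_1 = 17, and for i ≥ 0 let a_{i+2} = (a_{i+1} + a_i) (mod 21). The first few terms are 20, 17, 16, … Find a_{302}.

Computing terms: a_0 = 20,  a_1 = 17,  a_2 = 16,  a_3 = 12,  a_4 = 7,  a_5 = 19,  a_6 = 5,  a_7 = 3,  a_8 = 8,  a_9 = 11,  a_{10} = 19,  a_{11} = 9,  a_{12} = 7,  a_{13} = 16,  a_{14} = 2,  a_{15} = 18,  a_{16} = 20,  a_{17} = 17.
Since (a_{16}, a_{17}) = (a_0, a_1) = (20, 17) (two consecutive terms determine the rest), the sequence is periodic with period 16.
So a_{302} = a_{0 + ((302-0) mod 16)} = a_{14} = 2.

2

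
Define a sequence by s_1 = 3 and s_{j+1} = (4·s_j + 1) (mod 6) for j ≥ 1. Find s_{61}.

s_1 = 3, s_2 = 1, s_3 = 5, s_4 = 3.
Since s_4 = s_1 = 3, the sequence is periodic with period 3.
(61 - 1) mod 3 = 0, so s_{61} = s_1 = 3.

3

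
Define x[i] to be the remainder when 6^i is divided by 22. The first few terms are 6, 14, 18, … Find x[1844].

20

x[1] = 6,  x[2] = 14,  x[3] = 18,  x[4] = 20,  x[5] = 10,  x[6] = 16,  x[7] = 8,  x[8] = 4,  x[9] = 2,  x[10] = 12,  x[11] = 6.
Since x[11] = x[1] = 6, the sequence is periodic with period 10.
So x[1844] = x[1 + ((1844-1) mod 10)] = x[4] = 20.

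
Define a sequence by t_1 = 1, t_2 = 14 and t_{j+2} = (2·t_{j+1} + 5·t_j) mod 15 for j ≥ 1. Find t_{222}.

9

Listing terms: t_1 = 1, t_2 = 14, t_3 = 3, t_4 = 1, t_5 = 2, t_6 = 9, t_7 = 13, t_8 = 11, t_9 = 12, t_{10} = 4, t_{11} = 8, t_{12} = 6, t_{13} = 7, t_{14} = 14, t_{15} = 3.
Since (t_{14}, t_{15}) = (t_2, t_3) = (14, 3) (two consecutive terms determine the rest), the sequence is eventually periodic: after a pre-period of length 1 it cycles with period 12.
For j ≥ 2, t_j depends only on (j - 2) mod 12. (222 - 2) mod 12 = 4, so t_{222} = t_6 = 9.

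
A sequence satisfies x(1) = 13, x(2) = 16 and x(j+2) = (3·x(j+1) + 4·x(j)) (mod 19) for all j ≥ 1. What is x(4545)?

Computing terms: x(1) = 13, x(2) = 16, x(3) = 5, x(4) = 3, x(5) = 10, x(6) = 4, x(7) = 14, x(8) = 1, x(9) = 2, x(10) = 10, x(11) = 0, x(12) = 2, x(13) = 6, x(14) = 7, x(15) = 7, x(16) = 11, x(17) = 4, x(18) = 18, x(19) = 13, x(20) = 16.
The sequence repeats with period 18.
So x(4545) = x(1 + ((4545-1) mod 18)) = x(9) = 2.

2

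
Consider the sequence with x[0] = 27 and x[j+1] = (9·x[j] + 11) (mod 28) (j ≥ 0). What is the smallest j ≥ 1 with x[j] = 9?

10

Listing terms: x[0] = 27, x[1] = 2, x[2] = 1, x[3] = 20, x[4] = 23, x[5] = 22, x[6] = 13, x[7] = 16, x[8] = 15, x[9] = 6, x[10] = 9, x[11] = 8, x[12] = 27.
Since x[12] = x[0] = 27, the sequence is periodic with period 12.
The value 9 first appears (with j ≥ 1) at x[10].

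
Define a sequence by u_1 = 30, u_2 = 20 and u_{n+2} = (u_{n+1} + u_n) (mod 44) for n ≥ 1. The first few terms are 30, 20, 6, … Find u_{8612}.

u_1 = 30, u_2 = 20, u_3 = 6, u_4 = 26, u_5 = 32, u_6 = 14, u_7 = 2, u_8 = 16, u_9 = 18, u_{10} = 34, u_{11} = 8, u_{12} = 42, u_{13} = 6, u_{14} = 4, u_{15} = 10, u_{16} = 14, u_{17} = 24, u_{18} = 38, u_{19} = 18, u_{20} = 12, u_{21} = 30, u_{22} = 42, u_{23} = 28, u_{24} = 26, u_{25} = 10, u_{26} = 36, u_{27} = 2, u_{28} = 38, u_{29} = 40, u_{30} = 34, u_{31} = 30, u_{32} = 20.
Since (u_{31}, u_{32}) = (u_1, u_2) = (30, 20) (two consecutive terms determine the rest), the sequence is periodic with period 30.
So u_{8612} = u_{1 + ((8612-1) mod 30)} = u_2 = 20.

20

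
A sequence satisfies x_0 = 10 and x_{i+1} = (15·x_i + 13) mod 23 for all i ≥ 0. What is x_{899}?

3

We have x_0 = 10,  x_1 = 2,  x_2 = 20,  x_3 = 14,  x_4 = 16,  x_5 = 0,  x_6 = 13,  x_7 = 1,  x_8 = 5,  x_9 = 19,  x_{10} = 22,  x_{11} = 21,  x_{12} = 6,  x_{13} = 11,  x_{14} = 17,  x_{15} = 15,  x_{16} = 8,  x_{17} = 18,  x_{18} = 7,  x_{19} = 3,  x_{20} = 12,  x_{21} = 9,  x_{22} = 10.
The sequence repeats with period 22.
So x_{899} = x_{0 + ((899-0) mod 22)} = x_{19} = 3.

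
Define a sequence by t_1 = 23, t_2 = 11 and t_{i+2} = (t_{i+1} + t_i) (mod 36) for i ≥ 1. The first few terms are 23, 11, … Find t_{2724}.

12

Listing terms: t_1 = 23,  t_2 = 11,  t_3 = 34,  t_4 = 9,  t_5 = 7,  t_6 = 16,  t_7 = 23,  t_8 = 3,  t_9 = 26,  t_{10} = 29,  t_{11} = 19,  t_{12} = 12,  t_{13} = 31,  t_{14} = 7,  t_{15} = 2,  t_{16} = 9,  t_{17} = 11,  t_{18} = 20,  t_{19} = 31,  t_{20} = 15,  t_{21} = 10,  t_{22} = 25,  t_{23} = 35,  t_{24} = 24,  t_{25} = 23,  t_{26} = 11.
Since (t_{25}, t_{26}) = (t_1, t_2) = (23, 11) (two consecutive terms determine the rest), the sequence is periodic with period 24.
So t_{2724} = t_{1 + ((2724-1) mod 24)} = t_{12} = 12.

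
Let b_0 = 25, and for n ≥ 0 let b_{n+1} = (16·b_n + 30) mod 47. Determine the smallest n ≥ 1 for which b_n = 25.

We have b_0 = 25, b_1 = 7, b_2 = 1, b_3 = 46, b_4 = 14, b_5 = 19, b_6 = 5, b_7 = 16, b_8 = 4, b_9 = 0, b_{10} = 30, b_{11} = 40, b_{12} = 12, b_{13} = 34, b_{14} = 10, b_{15} = 2, b_{16} = 15, b_{17} = 35, b_{18} = 26, b_{19} = 23, b_{20} = 22, b_{21} = 6, b_{22} = 32, b_{23} = 25.
The sequence repeats with period 23.
The value 25 next appears (with n ≥ 1) at b_{23}.

23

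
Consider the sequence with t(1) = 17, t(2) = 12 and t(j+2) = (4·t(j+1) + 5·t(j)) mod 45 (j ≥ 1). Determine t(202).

Listing terms: t(1) = 17, t(2) = 12, t(3) = 43, t(4) = 7, t(5) = 18, t(6) = 17, t(7) = 23, t(8) = 42, t(9) = 13, t(10) = 37, t(11) = 33, t(12) = 2, t(13) = 38, t(14) = 27, t(15) = 28, t(16) = 22, t(17) = 3, t(18) = 32, t(19) = 8, t(20) = 12, t(21) = 43.
Since (t(20), t(21)) = (t(2), t(3)) = (12, 43) (two consecutive terms determine the rest), the sequence is eventually periodic: after a pre-period of length 1 it cycles with period 18.
For j ≥ 2, t(j) depends only on (j - 2) mod 18. (202 - 2) mod 18 = 2, so t(202) = t(4) = 7.

7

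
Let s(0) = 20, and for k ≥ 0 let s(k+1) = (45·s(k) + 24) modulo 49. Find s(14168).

10

Listing terms: s(0) = 20,  s(1) = 42,  s(2) = 3,  s(3) = 12,  s(4) = 25,  s(5) = 22,  s(6) = 34,  s(7) = 35,  s(8) = 31,  s(9) = 47,  s(10) = 32,  s(11) = 43,  s(12) = 48,  s(13) = 28,  s(14) = 10,  s(15) = 33,  s(16) = 39,  s(17) = 15,  s(18) = 13,  s(19) = 21,  s(20) = 38,  s(21) = 19,  s(22) = 46,  s(23) = 36,  s(24) = 27,  s(25) = 14,  s(26) = 17,  s(27) = 5,  s(28) = 4,  s(29) = 8,  s(30) = 41,  s(31) = 7,  s(32) = 45,  s(33) = 40,  s(34) = 11,  s(35) = 29,  s(36) = 6,  s(37) = 0,  s(38) = 24,  s(39) = 26,  s(40) = 18,  s(41) = 1,  s(42) = 20.
Since s(42) = s(0) = 20, the sequence is periodic with period 42.
(14168 - 0) mod 42 = 14, so s(14168) = s(14) = 10.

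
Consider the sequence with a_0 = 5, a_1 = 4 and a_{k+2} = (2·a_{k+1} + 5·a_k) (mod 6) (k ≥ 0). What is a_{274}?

1

We have a_0 = 5, a_1 = 4, a_2 = 3, a_3 = 2, a_4 = 1, a_5 = 0, a_6 = 5, a_7 = 4.
Since (a_6, a_7) = (a_0, a_1) = (5, 4) (two consecutive terms determine the rest), the sequence is periodic with period 6.
So a_{274} = a_{0 + ((274-0) mod 6)} = a_4 = 1.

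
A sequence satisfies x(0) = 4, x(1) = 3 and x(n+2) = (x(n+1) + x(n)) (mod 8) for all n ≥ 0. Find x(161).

3

Computing terms: x(0) = 4,  x(1) = 3,  x(2) = 7,  x(3) = 2,  x(4) = 1,  x(5) = 3,  x(6) = 4,  x(7) = 7,  x(8) = 3,  x(9) = 2,  x(10) = 5,  x(11) = 7,  x(12) = 4,  x(13) = 3.
The sequence repeats with period 12.
So x(161) = x(0 + ((161-0) mod 12)) = x(5) = 3.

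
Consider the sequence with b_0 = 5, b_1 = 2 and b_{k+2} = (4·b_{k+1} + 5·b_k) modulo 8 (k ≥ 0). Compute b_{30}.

1

Computing terms: b_0 = 5; b_1 = 2; b_2 = 1; b_3 = 6; b_4 = 5; b_5 = 2.
The sequence repeats with period 4.
(30 - 0) mod 4 = 2, so b_{30} = b_2 = 1.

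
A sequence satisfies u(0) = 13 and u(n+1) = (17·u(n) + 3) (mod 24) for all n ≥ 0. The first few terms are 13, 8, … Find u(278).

7

Computing terms: u(0) = 13, u(1) = 8, u(2) = 19, u(3) = 14, u(4) = 1, u(5) = 20, u(6) = 7, u(7) = 2, u(8) = 13.
The sequence repeats with period 8.
So u(278) = u(0 + ((278-0) mod 8)) = u(6) = 7.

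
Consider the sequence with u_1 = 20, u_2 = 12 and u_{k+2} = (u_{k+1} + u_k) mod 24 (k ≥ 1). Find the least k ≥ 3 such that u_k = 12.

Listing terms: u_1 = 20; u_2 = 12; u_3 = 8; u_4 = 20; u_5 = 4; u_6 = 0; u_7 = 4; u_8 = 4; u_9 = 8; u_{10} = 12; u_{11} = 20; u_{12} = 8; u_{13} = 4; u_{14} = 12; u_{15} = 16; u_{16} = 4; u_{17} = 20; u_{18} = 0; u_{19} = 20; u_{20} = 20; u_{21} = 16; u_{22} = 12; u_{23} = 4; u_{24} = 16; u_{25} = 20; u_{26} = 12.
The sequence repeats with period 24.
The value 12 first appears (with k ≥ 3) at u_{10}.

10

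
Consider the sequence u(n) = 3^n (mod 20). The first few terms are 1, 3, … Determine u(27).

7

Listing terms: u(0) = 1, u(1) = 3, u(2) = 9, u(3) = 7, u(4) = 1.
The sequence repeats with period 4.
So u(27) = u(0 + ((27-0) mod 4)) = u(3) = 7.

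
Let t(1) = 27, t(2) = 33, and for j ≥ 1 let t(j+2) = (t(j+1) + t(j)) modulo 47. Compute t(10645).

Listing terms: t(1) = 27,  t(2) = 33,  t(3) = 13,  t(4) = 46,  t(5) = 12,  t(6) = 11,  t(7) = 23,  t(8) = 34,  t(9) = 10,  t(10) = 44,  t(11) = 7,  t(12) = 4,  t(13) = 11,  t(14) = 15,  t(15) = 26,  t(16) = 41,  t(17) = 20,  t(18) = 14,  t(19) = 34,  t(20) = 1,  t(21) = 35,  t(22) = 36,  t(23) = 24,  t(24) = 13,  t(25) = 37,  t(26) = 3,  t(27) = 40,  t(28) = 43,  t(29) = 36,  t(30) = 32,  t(31) = 21,  t(32) = 6,  t(33) = 27,  t(34) = 33.
The sequence repeats with period 32.
(10645 - 1) mod 32 = 20, so t(10645) = t(21) = 35.

35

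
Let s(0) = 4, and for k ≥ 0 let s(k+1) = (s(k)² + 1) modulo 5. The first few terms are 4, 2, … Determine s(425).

0

We have s(0) = 4,  s(1) = 2,  s(2) = 0,  s(3) = 1,  s(4) = 2.
Since s(4) = s(1) = 2, the sequence is eventually periodic: after a pre-period of length 1 it cycles with period 3.
For k ≥ 1, s(k) depends only on (k - 1) mod 3. (425 - 1) mod 3 = 1, so s(425) = s(2) = 0.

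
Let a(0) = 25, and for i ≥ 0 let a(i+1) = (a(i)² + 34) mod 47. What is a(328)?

Computing terms: a(0) = 25, a(1) = 1, a(2) = 35, a(3) = 37, a(4) = 40, a(5) = 36, a(6) = 14, a(7) = 42, a(8) = 12, a(9) = 37.
Since a(9) = a(3) = 37, the sequence is eventually periodic: after a pre-period of length 3 it cycles with period 6.
For i ≥ 3, a(i) depends only on (i - 3) mod 6. (328 - 3) mod 6 = 1, so a(328) = a(4) = 40.

40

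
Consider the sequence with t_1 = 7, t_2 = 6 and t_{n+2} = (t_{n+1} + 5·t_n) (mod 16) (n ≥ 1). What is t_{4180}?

7

Listing terms: t_1 = 7,  t_2 = 6,  t_3 = 9,  t_4 = 7,  t_5 = 4,  t_6 = 7,  t_7 = 11,  t_8 = 14,  t_9 = 5,  t_{10} = 11,  t_{11} = 4,  t_{12} = 11,  t_{13} = 15,  t_{14} = 6,  t_{15} = 1,  t_{16} = 15,  t_{17} = 4,  t_{18} = 15,  t_{19} = 3,  t_{20} = 14,  t_{21} = 13,  t_{22} = 3,  t_{23} = 4,  t_{24} = 3,  t_{25} = 7,  t_{26} = 6.
Since (t_{25}, t_{26}) = (t_1, t_2) = (7, 6) (two consecutive terms determine the rest), the sequence is periodic with period 24.
(4180 - 1) mod 24 = 3, so t_{4180} = t_4 = 7.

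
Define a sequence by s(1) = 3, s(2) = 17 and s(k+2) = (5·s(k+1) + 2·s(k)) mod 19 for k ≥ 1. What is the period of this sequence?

Listing terms: s(1) = 3, s(2) = 17, s(3) = 15, s(4) = 14, s(5) = 5, s(6) = 15, s(7) = 9, s(8) = 18, s(9) = 13, s(10) = 6, s(11) = 18, s(12) = 7, s(13) = 14, s(14) = 8, s(15) = 11, s(16) = 14, s(17) = 16, s(18) = 13, s(19) = 2, s(20) = 17, s(21) = 13, s(22) = 4, s(23) = 8, s(24) = 10, s(25) = 9, s(26) = 8, s(27) = 1, s(28) = 2, s(29) = 12, s(30) = 7, s(31) = 2, s(32) = 5, s(33) = 10, s(34) = 3, s(35) = 16, s(36) = 10, s(37) = 6, s(38) = 12, s(39) = 15, s(40) = 4, s(41) = 12, s(42) = 11, s(43) = 3, s(44) = 18, s(45) = 1, s(46) = 3, s(47) = 17.
The sequence repeats with period 45.

45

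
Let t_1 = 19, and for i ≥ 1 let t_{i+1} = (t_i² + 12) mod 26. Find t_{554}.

t_1 = 19, t_2 = 9, t_3 = 15, t_4 = 3, t_5 = 21, t_6 = 11, t_7 = 3.
Since t_7 = t_4 = 3, the sequence is eventually periodic: after a pre-period of length 3 it cycles with period 3.
For i ≥ 4, t_i depends only on (i - 4) mod 3. (554 - 4) mod 3 = 1, so t_{554} = t_5 = 21.

21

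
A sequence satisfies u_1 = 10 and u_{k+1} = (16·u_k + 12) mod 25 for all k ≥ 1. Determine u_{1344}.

We have u_1 = 10, u_2 = 22, u_3 = 14, u_4 = 11, u_5 = 13, u_6 = 20, u_7 = 7, u_8 = 24, u_9 = 21, u_{10} = 23, u_{11} = 5, u_{12} = 17, u_{13} = 9, u_{14} = 6, u_{15} = 8, u_{16} = 15, u_{17} = 2, u_{18} = 19, u_{19} = 16, u_{20} = 18, u_{21} = 0, u_{22} = 12, u_{23} = 4, u_{24} = 1, u_{25} = 3, u_{26} = 10.
Since u_{26} = u_1 = 10, the sequence is periodic with period 25.
So u_{1344} = u_{1 + ((1344-1) mod 25)} = u_{19} = 16.

16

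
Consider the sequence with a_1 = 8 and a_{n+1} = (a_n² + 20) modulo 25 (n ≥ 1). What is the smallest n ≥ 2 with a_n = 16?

a_1 = 8; a_2 = 9; a_3 = 1; a_4 = 21; a_5 = 11; a_6 = 16; a_7 = 1.
Since a_7 = a_3 = 1, the sequence is eventually periodic: after a pre-period of length 2 it cycles with period 4.
The value 16 first appears (with n ≥ 2) at a_6.

6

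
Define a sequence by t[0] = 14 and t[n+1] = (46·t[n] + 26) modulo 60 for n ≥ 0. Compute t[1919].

18

Listing terms: t[0] = 14; t[1] = 10; t[2] = 6; t[3] = 2; t[4] = 58; t[5] = 54; t[6] = 50; t[7] = 46; t[8] = 42; t[9] = 38; t[10] = 34; t[11] = 30; t[12] = 26; t[13] = 22; t[14] = 18; t[15] = 14.
Since t[15] = t[0] = 14, the sequence is periodic with period 15.
(1919 - 0) mod 15 = 14, so t[1919] = t[14] = 18.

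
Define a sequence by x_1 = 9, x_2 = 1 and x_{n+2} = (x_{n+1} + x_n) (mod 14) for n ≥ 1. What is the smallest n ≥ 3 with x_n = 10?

Computing terms: x_1 = 9; x_2 = 1; x_3 = 10; x_4 = 11; x_5 = 7; x_6 = 4; x_7 = 11; x_8 = 1; x_9 = 12; x_{10} = 13; x_{11} = 11; x_{12} = 10; x_{13} = 7; x_{14} = 3; x_{15} = 10; x_{16} = 13; x_{17} = 9; x_{18} = 8; x_{19} = 3; x_{20} = 11; x_{21} = 0; x_{22} = 11; x_{23} = 11; x_{24} = 8; x_{25} = 5; x_{26} = 13; x_{27} = 4; x_{28} = 3; x_{29} = 7; x_{30} = 10; x_{31} = 3; x_{32} = 13; x_{33} = 2; x_{34} = 1; x_{35} = 3; x_{36} = 4; x_{37} = 7; x_{38} = 11; x_{39} = 4; x_{40} = 1; x_{41} = 5; x_{42} = 6; x_{43} = 11; x_{44} = 3; x_{45} = 0; x_{46} = 3; x_{47} = 3; x_{48} = 6; x_{49} = 9; x_{50} = 1.
The sequence repeats with period 48.
The value 10 first appears (with n ≥ 3) at x_3.

3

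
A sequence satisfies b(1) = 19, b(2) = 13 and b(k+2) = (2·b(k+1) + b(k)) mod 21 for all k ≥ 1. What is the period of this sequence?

24

We have b(1) = 19; b(2) = 13; b(3) = 3; b(4) = 19; b(5) = 20; b(6) = 17; b(7) = 12; b(8) = 20; b(9) = 10; b(10) = 19; b(11) = 6; b(12) = 10; b(13) = 5; b(14) = 20; b(15) = 3; b(16) = 5; b(17) = 13; b(18) = 10; b(19) = 12; b(20) = 13; b(21) = 17; b(22) = 5; b(23) = 6; b(24) = 17; b(25) = 19; b(26) = 13.
Since (b(25), b(26)) = (b(1), b(2)) = (19, 13) (two consecutive terms determine the rest), the sequence is periodic with period 24.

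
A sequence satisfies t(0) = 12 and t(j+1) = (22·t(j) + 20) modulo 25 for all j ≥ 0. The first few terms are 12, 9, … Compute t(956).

Listing terms: t(0) = 12, t(1) = 9, t(2) = 18, t(3) = 16, t(4) = 22, t(5) = 4, t(6) = 8, t(7) = 21, t(8) = 7, t(9) = 24, t(10) = 23, t(11) = 1, t(12) = 17, t(13) = 19, t(14) = 13, t(15) = 6, t(16) = 2, t(17) = 14, t(18) = 3, t(19) = 11, t(20) = 12.
Since t(20) = t(0) = 12, the sequence is periodic with period 20.
(956 - 0) mod 20 = 16, so t(956) = t(16) = 2.

2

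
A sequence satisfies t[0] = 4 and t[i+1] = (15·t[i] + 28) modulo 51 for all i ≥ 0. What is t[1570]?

Listing terms: t[0] = 4,  t[1] = 37,  t[2] = 22,  t[3] = 1,  t[4] = 43,  t[5] = 10,  t[6] = 25,  t[7] = 46,  t[8] = 4.
Since t[8] = t[0] = 4, the sequence is periodic with period 8.
(1570 - 0) mod 8 = 2, so t[1570] = t[2] = 22.

22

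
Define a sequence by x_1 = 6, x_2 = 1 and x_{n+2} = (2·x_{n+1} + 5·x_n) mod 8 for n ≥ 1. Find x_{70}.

We have x_1 = 6, x_2 = 1, x_3 = 0, x_4 = 5, x_5 = 2, x_6 = 5, x_7 = 4, x_8 = 1, x_9 = 6, x_{10} = 1.
The sequence repeats with period 8.
(70 - 1) mod 8 = 5, so x_{70} = x_6 = 5.

5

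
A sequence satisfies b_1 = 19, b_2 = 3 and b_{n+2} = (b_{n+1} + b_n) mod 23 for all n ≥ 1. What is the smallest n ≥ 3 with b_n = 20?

b_1 = 19, b_2 = 3, b_3 = 22, b_4 = 2, b_5 = 1, b_6 = 3, b_7 = 4, b_8 = 7, b_9 = 11, b_{10} = 18, b_{11} = 6, b_{12} = 1, b_{13} = 7, b_{14} = 8, b_{15} = 15, b_{16} = 0, b_{17} = 15, b_{18} = 15, b_{19} = 7, b_{20} = 22, b_{21} = 6, b_{22} = 5, b_{23} = 11, b_{24} = 16, b_{25} = 4, b_{26} = 20, b_{27} = 1, b_{28} = 21, b_{29} = 22, b_{30} = 20, b_{31} = 19, b_{32} = 16, b_{33} = 12, b_{34} = 5, b_{35} = 17, b_{36} = 22, b_{37} = 16, b_{38} = 15, b_{39} = 8, b_{40} = 0, b_{41} = 8, b_{42} = 8, b_{43} = 16, b_{44} = 1, b_{45} = 17, b_{46} = 18, b_{47} = 12, b_{48} = 7, b_{49} = 19, b_{50} = 3.
The sequence repeats with period 48.
The value 20 first appears (with n ≥ 3) at b_{26}.

26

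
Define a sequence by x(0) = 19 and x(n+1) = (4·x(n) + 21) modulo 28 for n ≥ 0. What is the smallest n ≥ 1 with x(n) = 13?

Listing terms: x(0) = 19; x(1) = 13; x(2) = 17; x(3) = 5; x(4) = 13.
Since x(4) = x(1) = 13, the sequence is eventually periodic: after a pre-period of length 1 it cycles with period 3.
The value 13 first appears (with n ≥ 1) at x(1).

1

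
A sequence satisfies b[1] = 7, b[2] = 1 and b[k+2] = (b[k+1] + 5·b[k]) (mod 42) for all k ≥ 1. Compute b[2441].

11

Computing terms: b[1] = 7,  b[2] = 1,  b[3] = 36,  b[4] = 41,  b[5] = 11,  b[6] = 6,  b[7] = 19,  b[8] = 7,  b[9] = 18,  b[10] = 11,  b[11] = 17,  b[12] = 30,  b[13] = 31,  b[14] = 13,  b[15] = 0,  b[16] = 23,  b[17] = 23,  b[18] = 12,  b[19] = 1,  b[20] = 19,  b[21] = 24,  b[22] = 35,  b[23] = 29,  b[24] = 36,  b[25] = 13,  b[26] = 25,  b[27] = 6,  b[28] = 5,  b[29] = 35,  b[30] = 18,  b[31] = 25,  b[32] = 31,  b[33] = 30,  b[34] = 17,  b[35] = 41,  b[36] = 0,  b[37] = 37,  b[38] = 37,  b[39] = 12,  b[40] = 29,  b[41] = 5,  b[42] = 24,  b[43] = 7,  b[44] = 1.
The sequence repeats with period 42.
So b[2441] = b[1 + ((2441-1) mod 42)] = b[5] = 11.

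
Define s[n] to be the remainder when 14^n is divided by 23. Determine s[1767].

Listing terms: s[0] = 1,  s[1] = 14,  s[2] = 12,  s[3] = 7,  s[4] = 6,  s[5] = 15,  s[6] = 3,  s[7] = 19,  s[8] = 13,  s[9] = 21,  s[10] = 18,  s[11] = 22,  s[12] = 9,  s[13] = 11,  s[14] = 16,  s[15] = 17,  s[16] = 8,  s[17] = 20,  s[18] = 4,  s[19] = 10,  s[20] = 2,  s[21] = 5,  s[22] = 1.
Since s[22] = s[0] = 1, the sequence is periodic with period 22.
(1767 - 0) mod 22 = 7, so s[1767] = s[7] = 19.

19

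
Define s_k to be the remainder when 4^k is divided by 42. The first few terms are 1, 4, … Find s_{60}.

Listing terms: s_0 = 1,  s_1 = 4,  s_2 = 16,  s_3 = 22,  s_4 = 4.
Since s_4 = s_1 = 4, the sequence is eventually periodic: after a pre-period of length 1 it cycles with period 3.
For k ≥ 1, s_k depends only on (k - 1) mod 3. (60 - 1) mod 3 = 2, so s_{60} = s_3 = 22.

22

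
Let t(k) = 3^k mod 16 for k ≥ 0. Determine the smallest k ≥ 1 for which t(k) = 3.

1

Listing terms: t(0) = 1; t(1) = 3; t(2) = 9; t(3) = 11; t(4) = 1.
The sequence repeats with period 4.
The value 3 first appears (with k ≥ 1) at t(1).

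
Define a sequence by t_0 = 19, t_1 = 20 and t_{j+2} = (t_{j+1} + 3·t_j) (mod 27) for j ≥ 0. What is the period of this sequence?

9

We have t_0 = 19, t_1 = 20, t_2 = 23, t_3 = 2, t_4 = 17, t_5 = 23, t_6 = 20, t_7 = 8, t_8 = 14, t_9 = 11, t_{10} = 26, t_{11} = 5, t_{12} = 2, t_{13} = 17.
Since (t_{12}, t_{13}) = (t_3, t_4) = (2, 17) (two consecutive terms determine the rest), the sequence is eventually periodic: after a pre-period of length 3 it cycles with period 9.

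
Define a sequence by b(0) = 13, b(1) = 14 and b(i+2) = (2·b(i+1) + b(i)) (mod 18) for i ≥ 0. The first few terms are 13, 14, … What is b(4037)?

4

b(0) = 13, b(1) = 14, b(2) = 5, b(3) = 6, b(4) = 17, b(5) = 4, b(6) = 7, b(7) = 0, b(8) = 7, b(9) = 14, b(10) = 17, b(11) = 12, b(12) = 5, b(13) = 4, b(14) = 13, b(15) = 12, b(16) = 1, b(17) = 14, b(18) = 11, b(19) = 0, b(20) = 11, b(21) = 4, b(22) = 1, b(23) = 6, b(24) = 13, b(25) = 14.
Since (b(24), b(25)) = (b(0), b(1)) = (13, 14) (two consecutive terms determine the rest), the sequence is periodic with period 24.
(4037 - 0) mod 24 = 5, so b(4037) = b(5) = 4.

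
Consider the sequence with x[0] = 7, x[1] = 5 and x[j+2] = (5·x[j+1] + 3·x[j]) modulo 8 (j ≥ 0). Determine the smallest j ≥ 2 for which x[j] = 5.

Listing terms: x[0] = 7,  x[1] = 5,  x[2] = 6,  x[3] = 5,  x[4] = 3,  x[5] = 6,  x[6] = 7,  x[7] = 5.
The sequence repeats with period 6.
The value 5 first appears (with j ≥ 2) at x[3].

3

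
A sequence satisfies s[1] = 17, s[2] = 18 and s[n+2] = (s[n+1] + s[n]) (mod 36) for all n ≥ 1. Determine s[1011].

s[1] = 17,  s[2] = 18,  s[3] = 35,  s[4] = 17,  s[5] = 16,  s[6] = 33,  s[7] = 13,  s[8] = 10,  s[9] = 23,  s[10] = 33,  s[11] = 20,  s[12] = 17,  s[13] = 1,  s[14] = 18,  s[15] = 19,  s[16] = 1,  s[17] = 20,  s[18] = 21,  s[19] = 5,  s[20] = 26,  s[21] = 31,  s[22] = 21,  s[23] = 16,  s[24] = 1,  s[25] = 17,  s[26] = 18.
Since (s[25], s[26]) = (s[1], s[2]) = (17, 18) (two consecutive terms determine the rest), the sequence is periodic with period 24.
(1011 - 1) mod 24 = 2, so s[1011] = s[3] = 35.

35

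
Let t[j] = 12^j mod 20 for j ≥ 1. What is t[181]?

12

Computing terms: t[1] = 12; t[2] = 4; t[3] = 8; t[4] = 16; t[5] = 12.
Since t[5] = t[1] = 12, the sequence is periodic with period 4.
So t[181] = t[1 + ((181-1) mod 4)] = t[1] = 12.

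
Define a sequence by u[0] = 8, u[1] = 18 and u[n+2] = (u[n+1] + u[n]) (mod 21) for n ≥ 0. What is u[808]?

Listing terms: u[0] = 8; u[1] = 18; u[2] = 5; u[3] = 2; u[4] = 7; u[5] = 9; u[6] = 16; u[7] = 4; u[8] = 20; u[9] = 3; u[10] = 2; u[11] = 5; u[12] = 7; u[13] = 12; u[14] = 19; u[15] = 10; u[16] = 8; u[17] = 18.
Since (u[16], u[17]) = (u[0], u[1]) = (8, 18) (two consecutive terms determine the rest), the sequence is periodic with period 16.
(808 - 0) mod 16 = 8, so u[808] = u[8] = 20.

20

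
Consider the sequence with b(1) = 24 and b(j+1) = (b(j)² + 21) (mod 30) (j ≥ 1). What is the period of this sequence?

6

b(1) = 24; b(2) = 27; b(3) = 0; b(4) = 21; b(5) = 12; b(6) = 15; b(7) = 6; b(8) = 27.
Since b(8) = b(2) = 27, the sequence is eventually periodic: after a pre-period of length 1 it cycles with period 6.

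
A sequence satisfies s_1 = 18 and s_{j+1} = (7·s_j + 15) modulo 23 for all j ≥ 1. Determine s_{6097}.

13

We have s_1 = 18,  s_2 = 3,  s_3 = 13,  s_4 = 14,  s_5 = 21,  s_6 = 1,  s_7 = 22,  s_8 = 8,  s_9 = 2,  s_{10} = 6,  s_{11} = 11,  s_{12} = 0,  s_{13} = 15,  s_{14} = 5,  s_{15} = 4,  s_{16} = 20,  s_{17} = 17,  s_{18} = 19,  s_{19} = 10,  s_{20} = 16,  s_{21} = 12,  s_{22} = 7,  s_{23} = 18.
The sequence repeats with period 22.
So s_{6097} = s_{1 + ((6097-1) mod 22)} = s_3 = 13.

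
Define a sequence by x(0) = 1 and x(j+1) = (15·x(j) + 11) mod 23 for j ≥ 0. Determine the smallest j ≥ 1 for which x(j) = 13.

16

We have x(0) = 1, x(1) = 3, x(2) = 10, x(3) = 0, x(4) = 11, x(5) = 15, x(6) = 6, x(7) = 9, x(8) = 8, x(9) = 16, x(10) = 21, x(11) = 4, x(12) = 2, x(13) = 18, x(14) = 5, x(15) = 17, x(16) = 13, x(17) = 22, x(18) = 19, x(19) = 20, x(20) = 12, x(21) = 7, x(22) = 1.
The sequence repeats with period 22.
The value 13 first appears (with j ≥ 1) at x(16).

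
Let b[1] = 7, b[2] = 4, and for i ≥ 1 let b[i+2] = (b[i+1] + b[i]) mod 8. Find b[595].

Computing terms: b[1] = 7,  b[2] = 4,  b[3] = 3,  b[4] = 7,  b[5] = 2,  b[6] = 1,  b[7] = 3,  b[8] = 4,  b[9] = 7,  b[10] = 3,  b[11] = 2,  b[12] = 5,  b[13] = 7,  b[14] = 4.
The sequence repeats with period 12.
(595 - 1) mod 12 = 6, so b[595] = b[7] = 3.

3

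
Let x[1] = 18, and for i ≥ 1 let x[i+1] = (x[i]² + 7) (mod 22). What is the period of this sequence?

6

We have x[1] = 18,  x[2] = 1,  x[3] = 8,  x[4] = 5,  x[5] = 10,  x[6] = 19,  x[7] = 16,  x[8] = 21,  x[9] = 8.
Since x[9] = x[3] = 8, the sequence is eventually periodic: after a pre-period of length 2 it cycles with period 6.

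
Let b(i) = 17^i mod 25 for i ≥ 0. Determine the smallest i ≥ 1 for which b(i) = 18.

15

We have b(0) = 1; b(1) = 17; b(2) = 14; b(3) = 13; b(4) = 21; b(5) = 7; b(6) = 19; b(7) = 23; b(8) = 16; b(9) = 22; b(10) = 24; b(11) = 8; b(12) = 11; b(13) = 12; b(14) = 4; b(15) = 18; b(16) = 6; b(17) = 2; b(18) = 9; b(19) = 3; b(20) = 1.
The sequence repeats with period 20.
The value 18 first appears (with i ≥ 1) at b(15).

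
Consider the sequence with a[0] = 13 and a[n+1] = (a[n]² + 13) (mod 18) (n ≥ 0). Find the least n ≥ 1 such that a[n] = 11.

We have a[0] = 13,  a[1] = 2,  a[2] = 17,  a[3] = 14,  a[4] = 11,  a[5] = 8,  a[6] = 5,  a[7] = 2.
Since a[7] = a[1] = 2, the sequence is eventually periodic: after a pre-period of length 1 it cycles with period 6.
The value 11 first appears (with n ≥ 1) at a[4].

4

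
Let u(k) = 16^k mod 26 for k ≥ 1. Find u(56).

22

We have u(1) = 16, u(2) = 22, u(3) = 14, u(4) = 16.
The sequence repeats with period 3.
So u(56) = u(1 + ((56-1) mod 3)) = u(2) = 22.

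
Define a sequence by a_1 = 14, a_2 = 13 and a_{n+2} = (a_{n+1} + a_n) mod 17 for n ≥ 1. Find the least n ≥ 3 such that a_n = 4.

7

a_1 = 14, a_2 = 13, a_3 = 10, a_4 = 6, a_5 = 16, a_6 = 5, a_7 = 4, a_8 = 9, a_9 = 13, a_{10} = 5, a_{11} = 1, a_{12} = 6, a_{13} = 7, a_{14} = 13, a_{15} = 3, a_{16} = 16, a_{17} = 2, a_{18} = 1, a_{19} = 3, a_{20} = 4, a_{21} = 7, a_{22} = 11, a_{23} = 1, a_{24} = 12, a_{25} = 13, a_{26} = 8, a_{27} = 4, a_{28} = 12, a_{29} = 16, a_{30} = 11, a_{31} = 10, a_{32} = 4, a_{33} = 14, a_{34} = 1, a_{35} = 15, a_{36} = 16, a_{37} = 14, a_{38} = 13.
The sequence repeats with period 36.
The value 4 first appears (with n ≥ 3) at a_7.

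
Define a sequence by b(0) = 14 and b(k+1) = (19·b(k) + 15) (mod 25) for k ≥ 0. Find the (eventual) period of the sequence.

10

We have b(0) = 14; b(1) = 6; b(2) = 4; b(3) = 16; b(4) = 19; b(5) = 1; b(6) = 9; b(7) = 11; b(8) = 24; b(9) = 21; b(10) = 14.
The sequence repeats with period 10.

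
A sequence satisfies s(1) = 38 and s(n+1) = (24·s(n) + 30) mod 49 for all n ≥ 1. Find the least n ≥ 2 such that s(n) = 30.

4

s(1) = 38,  s(2) = 11,  s(3) = 0,  s(4) = 30,  s(5) = 15,  s(6) = 47,  s(7) = 31,  s(8) = 39,  s(9) = 35,  s(10) = 37,  s(11) = 36,  s(12) = 12,  s(13) = 24,  s(14) = 18,  s(15) = 21,  s(16) = 44,  s(17) = 8,  s(18) = 26,  s(19) = 17,  s(20) = 46,  s(21) = 7,  s(22) = 2,  s(23) = 29,  s(24) = 40,  s(25) = 10,  s(26) = 25,  s(27) = 42,  s(28) = 9,  s(29) = 1,  s(30) = 5,  s(31) = 3,  s(32) = 4,  s(33) = 28,  s(34) = 16,  s(35) = 22,  s(36) = 19,  s(37) = 45,  s(38) = 32,  s(39) = 14,  s(40) = 23,  s(41) = 43,  s(42) = 33,  s(43) = 38.
The sequence repeats with period 42.
The value 30 first appears (with n ≥ 2) at s(4).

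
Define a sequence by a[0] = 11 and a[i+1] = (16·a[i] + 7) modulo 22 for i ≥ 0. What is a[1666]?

7

Listing terms: a[0] = 11, a[1] = 7, a[2] = 9, a[3] = 19, a[4] = 3, a[5] = 11.
The sequence repeats with period 5.
(1666 - 0) mod 5 = 1, so a[1666] = a[1] = 7.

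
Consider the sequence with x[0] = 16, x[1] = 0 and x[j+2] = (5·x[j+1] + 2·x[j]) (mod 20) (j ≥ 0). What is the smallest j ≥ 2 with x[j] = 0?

Computing terms: x[0] = 16,  x[1] = 0,  x[2] = 12,  x[3] = 0,  x[4] = 4,  x[5] = 0,  x[6] = 8,  x[7] = 0,  x[8] = 16,  x[9] = 0.
Since (x[8], x[9]) = (x[0], x[1]) = (16, 0) (two consecutive terms determine the rest), the sequence is periodic with period 8.
The value 0 first appears (with j ≥ 2) at x[3].

3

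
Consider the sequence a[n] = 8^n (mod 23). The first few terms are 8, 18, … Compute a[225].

Listing terms: a[1] = 8; a[2] = 18; a[3] = 6; a[4] = 2; a[5] = 16; a[6] = 13; a[7] = 12; a[8] = 4; a[9] = 9; a[10] = 3; a[11] = 1; a[12] = 8.
Since a[12] = a[1] = 8, the sequence is periodic with period 11.
(225 - 1) mod 11 = 4, so a[225] = a[5] = 16.

16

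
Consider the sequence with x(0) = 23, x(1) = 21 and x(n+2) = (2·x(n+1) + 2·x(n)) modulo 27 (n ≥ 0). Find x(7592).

13

Computing terms: x(0) = 23,  x(1) = 21,  x(2) = 7,  x(3) = 2,  x(4) = 18,  x(5) = 13,  x(6) = 8,  x(7) = 15,  x(8) = 19,  x(9) = 14,  x(10) = 12,  x(11) = 25,  x(12) = 20,  x(13) = 9,  x(14) = 4,  x(15) = 26,  x(16) = 6,  x(17) = 10,  x(18) = 5,  x(19) = 3,  x(20) = 16,  x(21) = 11,  x(22) = 0,  x(23) = 22,  x(24) = 17,  x(25) = 24,  x(26) = 1,  x(27) = 23,  x(28) = 21.
The sequence repeats with period 27.
So x(7592) = x(0 + ((7592-0) mod 27)) = x(5) = 13.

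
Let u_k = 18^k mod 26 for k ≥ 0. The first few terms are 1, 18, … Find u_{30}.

u_0 = 1; u_1 = 18; u_2 = 12; u_3 = 8; u_4 = 14; u_5 = 18.
Since u_5 = u_1 = 18, the sequence is eventually periodic: after a pre-period of length 1 it cycles with period 4.
For k ≥ 1, u_k depends only on (k - 1) mod 4. (30 - 1) mod 4 = 1, so u_{30} = u_2 = 12.

12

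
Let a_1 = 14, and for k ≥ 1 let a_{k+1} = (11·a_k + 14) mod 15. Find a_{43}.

2

a_1 = 14, a_2 = 3, a_3 = 2, a_4 = 6, a_5 = 5, a_6 = 9, a_7 = 8, a_8 = 12, a_9 = 11, a_{10} = 0, a_{11} = 14.
The sequence repeats with period 10.
(43 - 1) mod 10 = 2, so a_{43} = a_3 = 2.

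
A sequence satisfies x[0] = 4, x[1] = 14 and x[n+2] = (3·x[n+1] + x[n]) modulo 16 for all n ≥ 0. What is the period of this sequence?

We have x[0] = 4; x[1] = 14; x[2] = 14; x[3] = 8; x[4] = 6; x[5] = 10; x[6] = 4; x[7] = 6; x[8] = 6; x[9] = 8; x[10] = 14; x[11] = 2; x[12] = 4; x[13] = 14.
The sequence repeats with period 12.

12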